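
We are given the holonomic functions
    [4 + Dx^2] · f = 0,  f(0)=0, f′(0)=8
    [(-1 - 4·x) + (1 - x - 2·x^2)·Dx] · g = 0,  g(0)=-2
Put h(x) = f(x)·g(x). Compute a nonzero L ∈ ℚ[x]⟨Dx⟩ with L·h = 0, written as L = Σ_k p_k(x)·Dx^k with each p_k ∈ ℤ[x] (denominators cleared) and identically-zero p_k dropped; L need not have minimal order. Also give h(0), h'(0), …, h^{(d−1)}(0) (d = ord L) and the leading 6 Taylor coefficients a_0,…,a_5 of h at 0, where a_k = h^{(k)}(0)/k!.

f: a_k = 0, 8, 0, -16/3, 0, 16/15, …
g: a_k = -2, -2, -6, -10, -22, -42, …
L₀ := L_f ⊗_s L_g (sym. prod.), ord ≤ 2.
L = (4·x + 8·x^2) + (2 + 8·x)·Dx + (-1 + x + 2·x^2)·Dx^2  (order 2).
h: a_k = 0, -16, -16, -112/3, -208/3, -2192/15, …
ICs: h(0) = 0, h′(0) = -16.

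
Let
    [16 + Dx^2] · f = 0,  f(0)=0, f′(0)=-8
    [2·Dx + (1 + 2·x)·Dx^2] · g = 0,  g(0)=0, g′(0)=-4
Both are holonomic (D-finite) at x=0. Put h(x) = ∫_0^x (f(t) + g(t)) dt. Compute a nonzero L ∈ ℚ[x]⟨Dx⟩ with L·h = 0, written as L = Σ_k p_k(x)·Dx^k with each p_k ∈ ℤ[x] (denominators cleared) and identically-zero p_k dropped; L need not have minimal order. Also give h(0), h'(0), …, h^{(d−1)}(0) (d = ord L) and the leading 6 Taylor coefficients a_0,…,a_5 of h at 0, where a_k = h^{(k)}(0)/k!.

f: a_k = 0, -8, 0, 64/3, 0, -256/15, …
g: a_k = 0, -4, 4, -16/3, 8, -64/5, …
L₀ := lclm(L_f,L_g); ord L₀ ≤ 2+2.
h=∫h₀ ⇒ L = L₀·Dx.
L = (160 + 256·x + 256·x^2)·Dx^2 + (48 + 224·x + 384·x^2 + 256·x^3)·Dx^3 + (10 + 16·x + 16·x^2)·Dx^4 + (3 + 14·x + 24·x^2 + 16·x^3)·Dx^5  (order 5).
h: a_k = 0, 0, -6, 4/3, 4, 8/5, …
ICs: h(0) = 0, h′(0) = 0, h′′(0) = -12, h′′′(0) = 8, h′′′′(0) = 96.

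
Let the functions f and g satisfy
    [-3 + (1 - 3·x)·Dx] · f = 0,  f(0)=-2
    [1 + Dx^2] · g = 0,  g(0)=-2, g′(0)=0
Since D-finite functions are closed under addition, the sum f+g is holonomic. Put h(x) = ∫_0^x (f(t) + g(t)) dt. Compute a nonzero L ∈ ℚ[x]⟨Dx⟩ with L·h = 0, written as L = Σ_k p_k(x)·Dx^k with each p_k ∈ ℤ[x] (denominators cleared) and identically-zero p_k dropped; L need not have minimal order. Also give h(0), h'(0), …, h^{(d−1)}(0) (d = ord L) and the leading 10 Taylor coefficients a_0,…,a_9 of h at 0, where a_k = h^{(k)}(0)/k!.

f: a_k = -2, -6, -18, -54, -162, -486, -1458, -4374, -13122, -39366, …
g: a_k = -2, 0, 1, 0, -1/12, 0, 1/360, 0, -1/20160, 0, …
L₀ := lclm(L_f,L_g); ord L₀ ≤ 1+2.
Integrate: L := L₀·Dx.
L = (165 - 18·x + 27·x^2)·Dx + (-19 + 63·x - 27·x^2 + 27·x^3)·Dx^2 + (165 - 18·x + 27·x^2)·Dx^3 + (-19 + 63·x - 27·x^2 + 27·x^3)·Dx^4  (order 4).
h: a_k = 0, -4, -3, -17/3, -27/2, -389/12, -81, -524879/2520, -2187/4, -264539521/181440, …
ICs: h(0) = 0, h′(0) = -4, h′′(0) = -6, h′′′(0) = -34.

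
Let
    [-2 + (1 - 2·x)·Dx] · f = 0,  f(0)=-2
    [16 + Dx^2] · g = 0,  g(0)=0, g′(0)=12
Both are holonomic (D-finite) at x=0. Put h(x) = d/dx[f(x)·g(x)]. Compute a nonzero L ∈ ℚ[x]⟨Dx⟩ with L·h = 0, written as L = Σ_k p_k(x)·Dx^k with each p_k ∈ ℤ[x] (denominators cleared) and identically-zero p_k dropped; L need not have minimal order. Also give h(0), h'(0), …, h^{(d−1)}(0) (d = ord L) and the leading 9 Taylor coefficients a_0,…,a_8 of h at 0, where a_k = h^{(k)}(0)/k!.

f: a_k = -2, -4, -8, -16, -32, -64, -128, -256, -512, …
g: a_k = 0, 12, 0, -32, 0, 128/5, 0, -1024/105, 0, …
f·g: L₀ = L_f ⊗_s L_g, ord ≤ 1·2.
Derive L from L₀ (diff closure).
L = (8 - 64·x + 64·x^2) + (-4 + 8·x)·Dx + (1 - 4·x + 4·x^2)·Dx^2  (order 2).
h: a_k = -24, -96, -96, -256, -896, -10752/5, -73216/15, -1171456/105, -2639872/105, …
ICs: h(0) = -24, h′(0) = -96.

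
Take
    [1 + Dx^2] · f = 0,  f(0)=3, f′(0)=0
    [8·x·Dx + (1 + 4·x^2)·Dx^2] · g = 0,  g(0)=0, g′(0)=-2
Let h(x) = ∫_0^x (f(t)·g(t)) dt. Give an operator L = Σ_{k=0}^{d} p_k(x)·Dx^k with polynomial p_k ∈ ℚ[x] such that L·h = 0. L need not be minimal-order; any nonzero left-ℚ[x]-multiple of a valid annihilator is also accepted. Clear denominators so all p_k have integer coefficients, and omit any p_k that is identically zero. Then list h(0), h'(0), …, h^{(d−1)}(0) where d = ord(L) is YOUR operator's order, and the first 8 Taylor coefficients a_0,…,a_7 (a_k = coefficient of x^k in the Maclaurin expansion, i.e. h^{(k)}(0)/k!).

f: a_k = 3, 0, -3/2, 0, 1/8, 0, -1/240, 0, …
g: a_k = 0, -2, 0, 8/3, 0, -32/5, 0, 128/7, …
f·g: L₀ = L_f ⊗_s L_g, ord ≤ 2·2.
Integrate: L := L₀·Dx.
L = (85 + 944·x^2 + 416·x^4 + 256·x^6 + 256·x^8)·Dx + (144·x + 704·x^3 + 768·x^5 + 1024·x^7)·Dx^2 + (90 + 992·x^2 + 576·x^4 + 512·x^6 + 512·x^8)·Dx^3 + (144·x + 704·x^3 + 768·x^5 + 1024·x^7)·Dx^4 + (5 + 48·x^2 + 160·x^4 + 256·x^6 + 256·x^8)·Dx^5  (order 5).
h: a_k = 0, 0, -3, 0, 11/4, 0, -469/120, 0, …
ICs: h(0) = 0, h′(0) = 0, h′′(0) = -6, h′′′(0) = 0, h′′′′(0) = 66.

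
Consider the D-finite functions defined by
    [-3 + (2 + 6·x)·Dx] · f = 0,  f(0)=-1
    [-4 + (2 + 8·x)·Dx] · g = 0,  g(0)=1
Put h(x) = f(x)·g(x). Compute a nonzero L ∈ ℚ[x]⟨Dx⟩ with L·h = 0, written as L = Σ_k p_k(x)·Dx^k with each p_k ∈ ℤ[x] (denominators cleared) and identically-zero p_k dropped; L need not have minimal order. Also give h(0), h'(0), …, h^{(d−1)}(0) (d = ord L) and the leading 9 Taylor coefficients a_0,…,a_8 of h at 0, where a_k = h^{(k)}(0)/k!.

L = (-7 - 24·x) + (2 + 14·x + 24·x^2)·Dx  (order 1).
h: a_k = -1, -7/2, 1/8, -7/16, 197/128, -1393/256, 19797/1024, -141351/2048, 8111661/32768, …
ICs: h(0) = -1.

f: a_k = -1, -3/2, 9/8, -27/16, 405/128, -1701/256, 15309/1024, -72171/2048, 2814669/32768, …
g: a_k = 1, 2, -2, 4, -10, 28, -84, 264, -858, …
Product ⇒ symmetric product L₀, ord ≤ 1.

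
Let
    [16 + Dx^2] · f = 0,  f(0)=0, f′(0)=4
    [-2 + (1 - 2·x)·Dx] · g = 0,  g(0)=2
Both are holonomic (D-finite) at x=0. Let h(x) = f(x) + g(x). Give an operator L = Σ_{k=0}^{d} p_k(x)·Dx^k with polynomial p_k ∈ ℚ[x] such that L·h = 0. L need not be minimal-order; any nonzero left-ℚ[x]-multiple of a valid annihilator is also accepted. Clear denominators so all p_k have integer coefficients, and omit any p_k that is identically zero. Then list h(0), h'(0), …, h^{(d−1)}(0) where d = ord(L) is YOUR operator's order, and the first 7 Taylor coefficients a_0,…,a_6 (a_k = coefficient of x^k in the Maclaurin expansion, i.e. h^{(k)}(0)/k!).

f: a_k = 0, 4, 0, -32/3, 0, 128/15, 0, …
g: a_k = 2, 4, 8, 16, 32, 64, 128, …
L₀ := lclm(L_f,L_g); ord L₀ ≤ 2+1.
L = (-160 + 256·x - 256·x^2) + (48 - 224·x + 384·x^2 - 256·x^3)·Dx + (-10 + 16·x - 16·x^2)·Dx^2 + (3 - 14·x + 24·x^2 - 16·x^3)·Dx^3  (order 3).
h: a_k = 2, 8, 8, 16/3, 32, 1088/15, 128, …
ICs: h(0) = 2, h′(0) = 8, h′′(0) = 16.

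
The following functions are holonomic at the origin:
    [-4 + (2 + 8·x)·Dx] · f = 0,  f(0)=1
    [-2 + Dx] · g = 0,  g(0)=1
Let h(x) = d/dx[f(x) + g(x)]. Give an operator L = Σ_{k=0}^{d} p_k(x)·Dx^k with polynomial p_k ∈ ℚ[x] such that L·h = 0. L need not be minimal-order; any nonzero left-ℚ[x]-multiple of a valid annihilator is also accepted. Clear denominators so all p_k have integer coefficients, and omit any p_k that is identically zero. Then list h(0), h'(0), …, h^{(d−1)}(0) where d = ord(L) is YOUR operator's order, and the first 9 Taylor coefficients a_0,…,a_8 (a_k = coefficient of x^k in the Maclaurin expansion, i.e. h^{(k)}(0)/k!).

f: a_k = 1, 2, -2, 4, -10, 28, -84, 264, -858, …
g: a_k = 1, 2, 2, 4/3, 2/3, 4/15, 4/45, 8/315, 2/315, …
f+g: L₀ = lclm(L_f,L_g), ord ≤ 1+1.
Derive L from L₀ (diff closure).
L = (-8 - 8·x) + (2 - 8·x - 16·x^2)·Dx + (1 + 6·x + 8·x^2)·Dx^2  (order 2).
h: a_k = 4, 0, 16, -112/3, 424/3, -7552/15, 83168/45, -2162144/315, 8108104/315, …
ICs: h(0) = 4, h′(0) = 0.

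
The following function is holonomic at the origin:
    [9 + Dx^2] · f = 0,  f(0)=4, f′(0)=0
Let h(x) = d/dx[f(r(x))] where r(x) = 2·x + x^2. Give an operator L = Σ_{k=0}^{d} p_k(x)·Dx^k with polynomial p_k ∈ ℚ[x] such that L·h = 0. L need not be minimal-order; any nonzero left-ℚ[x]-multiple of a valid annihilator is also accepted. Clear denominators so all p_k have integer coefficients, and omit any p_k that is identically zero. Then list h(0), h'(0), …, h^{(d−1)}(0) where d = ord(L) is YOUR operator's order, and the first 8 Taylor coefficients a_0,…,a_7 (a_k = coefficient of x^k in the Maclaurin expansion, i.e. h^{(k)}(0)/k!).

f: a_k = 4, 0, -18, 0, 27/2, 0, -81/20, 0, …
Change of var in L_f (x↦r) gives L₀.
h=h₀': d/dx-closure on L₀ ⇒ L.
L = (39 + 144·x + 216·x^2 + 144·x^3 + 36·x^4) + (-3 - 3·x)·Dx + (1 + 2·x + x^2)·Dx^2  (order 2).
h: a_k = 0, -144, -216, 792, 2160, 1944/5, -23436/5, -221724/35, …
ICs: h(0) = 0, h′(0) = -144.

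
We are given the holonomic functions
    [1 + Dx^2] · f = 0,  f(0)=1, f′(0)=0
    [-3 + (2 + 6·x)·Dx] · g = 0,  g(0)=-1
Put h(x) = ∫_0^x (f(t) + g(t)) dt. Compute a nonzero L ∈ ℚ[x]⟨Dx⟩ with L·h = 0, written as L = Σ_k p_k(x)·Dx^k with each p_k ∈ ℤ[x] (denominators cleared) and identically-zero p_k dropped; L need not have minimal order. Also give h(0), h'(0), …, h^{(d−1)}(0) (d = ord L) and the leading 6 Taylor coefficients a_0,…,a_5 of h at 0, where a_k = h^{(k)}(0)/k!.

f: a_k = 1, 0, -1/2, 0, 1/24, 0, …
g: a_k = -1, -3/2, 9/8, -27/16, 405/128, -1701/256, …
Sum ⇒ L₀ = lclm(L_f,L_g) in ℚ(x)⟨Dx⟩.
Integrate: L := L₀·Dx.
L = (-93 - 72·x - 108·x^2)·Dx + (-10 + 18·x + 216·x^2 + 216·x^3)·Dx^2 + (-93 - 72·x - 108·x^2)·Dx^3 + (-10 + 18·x + 216·x^2 + 216·x^3)·Dx^4  (order 4).
h: a_k = 0, 0, -3/4, 5/24, -27/64, 1231/1920, …
ICs: h(0) = 0, h′(0) = 0, h′′(0) = -3/2, h′′′(0) = 5/4.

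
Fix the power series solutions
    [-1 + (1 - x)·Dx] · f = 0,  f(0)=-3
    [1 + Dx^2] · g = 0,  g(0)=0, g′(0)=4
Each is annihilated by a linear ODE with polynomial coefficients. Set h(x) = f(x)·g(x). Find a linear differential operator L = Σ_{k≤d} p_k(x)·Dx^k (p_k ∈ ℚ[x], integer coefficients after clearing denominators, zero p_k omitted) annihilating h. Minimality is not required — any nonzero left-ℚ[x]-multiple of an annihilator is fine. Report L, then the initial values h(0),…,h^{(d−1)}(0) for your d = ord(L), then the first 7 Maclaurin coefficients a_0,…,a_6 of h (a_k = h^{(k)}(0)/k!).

L = (-1 + x) + 2·Dx + (-1 + x)·Dx^2  (order 2).
h: a_k = 0, -12, -12, -10, -10, -101/10, -101/10, …
ICs: h(0) = 0, h′(0) = -12.

f: a_k = -3, -3, -3, -3, -3, -3, -3, …
g: a_k = 0, 4, 0, -2/3, 0, 1/30, 0, …
f·g: L₀ = L_f ⊗_s L_g, ord ≤ 1·2.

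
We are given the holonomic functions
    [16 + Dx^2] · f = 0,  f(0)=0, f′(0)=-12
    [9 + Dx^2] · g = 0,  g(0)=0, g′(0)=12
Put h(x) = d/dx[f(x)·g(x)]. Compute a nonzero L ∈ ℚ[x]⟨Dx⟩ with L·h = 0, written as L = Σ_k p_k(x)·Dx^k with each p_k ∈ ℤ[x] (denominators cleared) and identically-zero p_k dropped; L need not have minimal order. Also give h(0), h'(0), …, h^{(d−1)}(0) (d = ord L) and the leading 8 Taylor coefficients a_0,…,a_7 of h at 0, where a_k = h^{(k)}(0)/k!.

f: a_k = 0, -12, 0, 32, 0, -128/5, 0, 1024/105, …
g: a_k = 0, 12, 0, -18, 0, 81/10, 0, -243/140, …
Sym-product of L_f,L_g gives L₀ (≤ ord 4).
Derive L from L₀ (diff closure).
L = 49 + 50·Dx^2 + Dx^4  (order 4).
h: a_k = 0, -288, 0, 2400, 0, -29412/5, 0, 48040/7, …
ICs: h(0) = 0, h′(0) = -288, h′′(0) = 0, h′′′(0) = 14400.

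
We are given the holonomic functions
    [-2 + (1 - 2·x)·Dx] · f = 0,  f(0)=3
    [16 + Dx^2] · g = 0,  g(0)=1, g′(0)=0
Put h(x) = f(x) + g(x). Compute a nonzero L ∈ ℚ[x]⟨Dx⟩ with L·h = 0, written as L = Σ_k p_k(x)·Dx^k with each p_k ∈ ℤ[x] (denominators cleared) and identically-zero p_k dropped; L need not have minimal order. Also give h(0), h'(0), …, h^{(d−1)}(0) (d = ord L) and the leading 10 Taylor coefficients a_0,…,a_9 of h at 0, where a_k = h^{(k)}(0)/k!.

L = (160 - 256·x + 256·x^2) + (-48 + 224·x - 384·x^2 + 256·x^3)·Dx + (10 - 16·x + 16·x^2)·Dx^2 + (-3 + 14·x - 24·x^2 + 16·x^3)·Dx^3  (order 3).
h: a_k = 4, 6, 4, 24, 176/3, 96, 8384/45, 384, 242432/315, 1536, …
ICs: h(0) = 4, h′(0) = 6, h′′(0) = 8.

f: a_k = 3, 6, 12, 24, 48, 96, 192, 384, 768, 1536, …
g: a_k = 1, 0, -8, 0, 32/3, 0, -256/45, 0, 512/315, 0, …
h₀=f+g: left-lcm gives L₀, ord ≤ 3.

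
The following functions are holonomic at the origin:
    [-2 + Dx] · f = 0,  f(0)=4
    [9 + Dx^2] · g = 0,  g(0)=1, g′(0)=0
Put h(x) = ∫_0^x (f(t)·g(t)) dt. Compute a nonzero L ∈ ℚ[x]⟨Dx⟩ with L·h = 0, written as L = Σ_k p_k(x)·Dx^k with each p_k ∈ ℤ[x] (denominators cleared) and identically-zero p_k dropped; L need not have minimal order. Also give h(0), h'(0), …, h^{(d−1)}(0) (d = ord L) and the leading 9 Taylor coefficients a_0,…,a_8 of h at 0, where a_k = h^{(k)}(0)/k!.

f: a_k = 4, 8, 8, 16/3, 8/3, 16/15, 16/45, 32/315, 8/315, …
g: a_k = 1, 0, -9/2, 0, 27/8, 0, -81/80, 0, 729/4480, …
h₀=f·g: eliminate ⇒ L₀, order ≤ 1·2.
h=∫₀ˣh₀: take L = L₀·Dx.
L = 13·Dx - 4·Dx^2 + Dx^3  (order 3).
h: a_k = 0, 4, 4, -10/3, -23/3, -119/30, 61/90, 407/252, 3277/5040, …
ICs: h(0) = 0, h′(0) = 4, h′′(0) = 8.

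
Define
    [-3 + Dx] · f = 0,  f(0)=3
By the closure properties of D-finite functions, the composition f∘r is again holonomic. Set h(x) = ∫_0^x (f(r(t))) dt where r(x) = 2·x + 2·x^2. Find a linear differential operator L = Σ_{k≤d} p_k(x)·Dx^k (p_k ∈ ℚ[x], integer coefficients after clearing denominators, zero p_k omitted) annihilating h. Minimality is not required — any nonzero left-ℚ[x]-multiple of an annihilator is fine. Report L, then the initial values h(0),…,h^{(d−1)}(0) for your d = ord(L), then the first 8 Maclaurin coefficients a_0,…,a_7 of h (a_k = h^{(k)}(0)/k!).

L = (-6 - 12·x)·Dx + Dx^2  (order 2).
h: a_k = 0, 3, 9, 24, 54, 108, 972/5, 11232/35, …
ICs: h(0) = 0, h′(0) = 3.

f: a_k = 3, 9, 27/2, 27/2, 81/8, 243/40, 243/80, 729/560, …
Substitute x→r, Dx→(1/r')Dx; clear ⇒ L₀.
∫: right-multiply L₀ by Dx.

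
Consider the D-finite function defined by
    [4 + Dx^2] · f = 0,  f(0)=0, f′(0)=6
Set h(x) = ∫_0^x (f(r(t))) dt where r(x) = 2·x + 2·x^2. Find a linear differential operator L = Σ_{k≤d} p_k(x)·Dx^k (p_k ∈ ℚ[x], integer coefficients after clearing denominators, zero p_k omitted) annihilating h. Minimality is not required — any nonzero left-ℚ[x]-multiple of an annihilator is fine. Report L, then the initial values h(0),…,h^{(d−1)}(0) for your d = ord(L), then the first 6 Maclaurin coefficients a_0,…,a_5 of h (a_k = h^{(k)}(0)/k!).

L = (16 + 96·x + 192·x^2 + 128·x^3)·Dx - 2·Dx^2 + (1 + 2·x)·Dx^3  (order 3).
h: a_k = 0, 0, 6, 4, -8, -96/5, …
ICs: h(0) = 0, h′(0) = 0, h′′(0) = 12.

f: a_k = 0, 6, 0, -4, 0, 4/5, …
Change of var in L_f (x↦r) gives L₀.
h=∫h₀ ⇒ L = L₀·Dx.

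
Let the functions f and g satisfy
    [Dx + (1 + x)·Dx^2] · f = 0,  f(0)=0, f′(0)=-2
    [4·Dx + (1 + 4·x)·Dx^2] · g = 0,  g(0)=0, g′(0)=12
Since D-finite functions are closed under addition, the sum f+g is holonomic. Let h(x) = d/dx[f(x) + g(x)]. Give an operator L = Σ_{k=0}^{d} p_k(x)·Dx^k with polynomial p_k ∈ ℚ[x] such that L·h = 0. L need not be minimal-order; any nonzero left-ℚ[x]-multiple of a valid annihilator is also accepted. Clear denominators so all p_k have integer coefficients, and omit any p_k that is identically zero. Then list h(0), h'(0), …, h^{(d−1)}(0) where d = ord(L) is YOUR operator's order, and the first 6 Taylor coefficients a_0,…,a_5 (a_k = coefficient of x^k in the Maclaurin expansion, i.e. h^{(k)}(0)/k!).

f: a_k = 0, -2, 1, -2/3, 1/2, -2/5, …
g: a_k = 0, 12, -24, 64, -192, 3072/5, …
h₀=f+g: left-lcm gives L₀, ord ≤ 4.
h=h₀': d/dx-closure on L₀ ⇒ L.
L = 8 + (10 + 16·x)·Dx + (1 + 5·x + 4·x^2)·Dx^2  (order 2).
h: a_k = 10, -46, 190, -766, 3070, -12286, …
ICs: h(0) = 10, h′(0) = -46.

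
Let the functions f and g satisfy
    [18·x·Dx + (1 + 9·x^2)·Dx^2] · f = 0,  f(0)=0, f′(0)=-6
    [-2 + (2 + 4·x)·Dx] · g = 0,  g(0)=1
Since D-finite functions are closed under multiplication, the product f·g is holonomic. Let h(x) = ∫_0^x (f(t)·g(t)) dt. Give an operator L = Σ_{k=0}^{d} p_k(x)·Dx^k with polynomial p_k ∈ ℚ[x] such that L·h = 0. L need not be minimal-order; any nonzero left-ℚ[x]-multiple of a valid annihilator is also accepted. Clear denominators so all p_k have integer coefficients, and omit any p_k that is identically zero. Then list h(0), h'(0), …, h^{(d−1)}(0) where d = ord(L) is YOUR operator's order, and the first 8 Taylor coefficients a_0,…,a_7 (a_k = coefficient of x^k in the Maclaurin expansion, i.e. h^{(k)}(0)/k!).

f: a_k = 0, -6, 0, 18, 0, -486/5, 0, 4374/7, …
g: a_k = 1, 1, -1/2, 1/2, -5/8, 7/8, -21/16, 33/16, …
L₀ := L_f ⊗_s L_g (sym. prod.), ord ≤ 2.
∫: right-multiply L₀ by Dx.
L = (3 - 18·x - 9·x^2)·Dx + (-2 + 14·x + 54·x^2 + 36·x^3)·Dx^2 + (1 + 4·x + 13·x^2 + 36·x^3 + 36·x^4)·Dx^3  (order 3).
h: a_k = 0, 0, -3, -2, 21/4, 3, -683/40, -267/20, …
ICs: h(0) = 0, h′(0) = 0, h′′(0) = -6.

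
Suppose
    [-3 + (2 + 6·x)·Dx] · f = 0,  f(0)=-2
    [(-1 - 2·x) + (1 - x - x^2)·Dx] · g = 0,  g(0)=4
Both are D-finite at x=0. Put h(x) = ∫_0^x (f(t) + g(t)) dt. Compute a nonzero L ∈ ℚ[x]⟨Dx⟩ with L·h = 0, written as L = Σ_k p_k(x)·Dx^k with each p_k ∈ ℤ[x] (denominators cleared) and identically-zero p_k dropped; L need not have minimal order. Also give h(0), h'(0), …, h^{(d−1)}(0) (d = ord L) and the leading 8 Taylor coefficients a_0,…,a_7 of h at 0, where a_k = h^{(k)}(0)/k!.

f: a_k = -2, -3, 9/4, -27/8, 405/64, -1701/128, 15309/512, -72171/1024, …
g: a_k = 4, 4, 8, 12, 20, 32, 52, 84, …
Sum ⇒ L₀ = lclm(L_f,L_g) in ℚ(x)⟨Dx⟩.
Integrate: L := L₀·Dx.
L = (33 + 117·x + 117·x^2 + 90·x^3)·Dx + (-25 - 102·x - 303·x^2 - 378·x^3 - 225·x^4)·Dx^2 + (-2 + 22·x + 90·x^2 - 38·x^3 - 198·x^4 - 90·x^5)·Dx^3  (order 3).
h: a_k = 0, 2, 1/2, 41/12, 69/32, 337/64, 2395/768, 41933/3584, …
ICs: h(0) = 0, h′(0) = 2, h′′(0) = 1.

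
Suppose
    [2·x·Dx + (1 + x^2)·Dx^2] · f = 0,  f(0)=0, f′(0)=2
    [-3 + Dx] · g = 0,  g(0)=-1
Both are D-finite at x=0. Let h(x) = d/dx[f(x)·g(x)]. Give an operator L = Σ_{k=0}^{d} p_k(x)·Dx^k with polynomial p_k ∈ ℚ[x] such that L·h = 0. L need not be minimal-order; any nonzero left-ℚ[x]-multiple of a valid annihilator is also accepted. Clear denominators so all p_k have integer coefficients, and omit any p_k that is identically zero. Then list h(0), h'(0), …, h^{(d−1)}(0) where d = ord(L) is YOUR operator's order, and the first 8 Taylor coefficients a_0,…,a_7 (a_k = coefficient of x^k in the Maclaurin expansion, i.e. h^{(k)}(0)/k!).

L = (21 - 36·x + 72·x^2 - 36·x^3 + 27·x^4) + (-16 + 18·x - 42·x^2 + 18·x^3 - 18·x^4)·Dx + (3 - 2·x + 6·x^2 - 2·x^3 + 3·x^4)·Dx^2  (order 2).
h: a_k = -2, -12, -25, -28, -83/4, -27/2, -361/40, -129/35, …
ICs: h(0) = -2, h′(0) = -12.

f: a_k = 0, 2, 0, -2/3, 0, 2/5, 0, -2/7, …
g: a_k = -1, -3, -9/2, -9/2, -27/8, -81/40, -81/80, -243/560, …
Product ⇒ symmetric product L₀, ord ≤ 2.
Differentiate: ansatz ord ≤ ord L₀ ⇒ L.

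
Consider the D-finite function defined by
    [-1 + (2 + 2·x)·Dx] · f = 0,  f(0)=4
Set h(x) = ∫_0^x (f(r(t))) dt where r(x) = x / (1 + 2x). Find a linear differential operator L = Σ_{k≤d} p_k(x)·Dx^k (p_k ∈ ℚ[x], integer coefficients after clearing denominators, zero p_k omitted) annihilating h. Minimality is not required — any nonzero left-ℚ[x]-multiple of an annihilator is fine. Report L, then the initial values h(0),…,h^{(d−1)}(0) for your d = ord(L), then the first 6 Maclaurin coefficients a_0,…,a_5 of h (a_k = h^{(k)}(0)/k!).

f: a_k = 4, 2, -1/2, 1/4, -5/32, 7/64, …
Change of var in L_f (x↦r) gives L₀.
h=∫h₀ ⇒ L = L₀·Dx.
L = -Dx + (2 + 10·x + 12·x^2)·Dx^2  (order 2).
h: a_k = 0, 4, 1, -3/2, 41/16, -757/160, …
ICs: h(0) = 0, h′(0) = 4.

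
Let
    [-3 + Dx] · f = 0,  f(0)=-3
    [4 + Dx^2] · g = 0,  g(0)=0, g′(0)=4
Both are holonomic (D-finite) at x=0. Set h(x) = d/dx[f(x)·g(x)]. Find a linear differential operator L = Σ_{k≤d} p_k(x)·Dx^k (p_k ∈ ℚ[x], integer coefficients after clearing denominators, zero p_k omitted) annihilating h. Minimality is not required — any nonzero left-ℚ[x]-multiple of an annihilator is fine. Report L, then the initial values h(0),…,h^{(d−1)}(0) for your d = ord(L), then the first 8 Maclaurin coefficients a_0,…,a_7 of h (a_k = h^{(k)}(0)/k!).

L = 13 - 6·Dx + Dx^2  (order 2).
h: a_k = -12, -72, -138, -120, -61/2, 207/5, 3277/60, 34, …
ICs: h(0) = -12, h′(0) = -72.

f: a_k = -3, -9, -27/2, -27/2, -81/8, -243/40, -243/80, -729/560, …
g: a_k = 0, 4, 0, -8/3, 0, 8/15, 0, -16/315, …
Product ⇒ symmetric product L₀, ord ≤ 2.
h₀' ⇒ L via d/dx closure of L₀.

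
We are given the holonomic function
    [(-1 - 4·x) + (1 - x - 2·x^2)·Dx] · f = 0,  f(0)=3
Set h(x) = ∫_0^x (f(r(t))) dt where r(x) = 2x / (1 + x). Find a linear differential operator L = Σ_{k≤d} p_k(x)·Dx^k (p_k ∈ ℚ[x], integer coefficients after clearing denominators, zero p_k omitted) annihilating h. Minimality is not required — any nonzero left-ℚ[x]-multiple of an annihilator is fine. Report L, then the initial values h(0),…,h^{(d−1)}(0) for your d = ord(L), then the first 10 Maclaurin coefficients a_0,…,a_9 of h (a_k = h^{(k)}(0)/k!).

L = (2 + 18·x)·Dx + (-1 - x + 9·x^2 + 9·x^3)·Dx^2  (order 2).
h: a_k = 0, 3, 3, 10, 27/2, 54, 81, 2430/7, 2187/4, 2430, …
ICs: h(0) = 0, h′(0) = 3.

f: a_k = 3, 3, 9, 15, 33, 63, 129, 255, 513, 1023, …
Substitute x→r, Dx→(1/r')Dx; clear ⇒ L₀.
h=∫h₀ ⇒ L = L₀·Dx.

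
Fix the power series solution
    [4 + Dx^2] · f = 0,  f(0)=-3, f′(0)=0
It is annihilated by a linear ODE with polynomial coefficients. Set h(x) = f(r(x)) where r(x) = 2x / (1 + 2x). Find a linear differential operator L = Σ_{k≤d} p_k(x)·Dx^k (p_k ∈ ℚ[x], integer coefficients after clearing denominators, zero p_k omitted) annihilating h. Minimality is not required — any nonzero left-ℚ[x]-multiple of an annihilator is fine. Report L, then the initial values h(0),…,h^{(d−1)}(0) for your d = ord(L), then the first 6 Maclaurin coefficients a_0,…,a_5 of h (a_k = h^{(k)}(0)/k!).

L = 16 + (4 + 24·x + 48·x^2 + 32·x^3)·Dx + (1 + 8·x + 24·x^2 + 32·x^3 + 16·x^4)·Dx^2  (order 2).
h: a_k = -3, 0, 24, -96, 256, -512, …
ICs: h(0) = -3, h′(0) = 0.

f: a_k = -3, 0, 6, 0, -2, 0, …
h₀=f(r): pull back L_f along r ⇒ L₀.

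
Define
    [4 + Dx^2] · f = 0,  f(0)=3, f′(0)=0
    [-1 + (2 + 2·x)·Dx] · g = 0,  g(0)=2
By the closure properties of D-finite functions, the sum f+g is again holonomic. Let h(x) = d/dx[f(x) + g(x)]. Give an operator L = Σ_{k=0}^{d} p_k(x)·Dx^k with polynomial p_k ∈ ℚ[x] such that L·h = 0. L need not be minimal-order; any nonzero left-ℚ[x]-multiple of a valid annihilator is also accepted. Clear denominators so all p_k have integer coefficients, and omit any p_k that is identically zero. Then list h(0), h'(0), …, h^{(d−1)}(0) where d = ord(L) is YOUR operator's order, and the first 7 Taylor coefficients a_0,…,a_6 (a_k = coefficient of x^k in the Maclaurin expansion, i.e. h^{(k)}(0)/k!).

f: a_k = 3, 0, -6, 0, 2, 0, -4/15, …
g: a_k = 2, 1, -1/4, 1/8, -5/64, 7/128, -21/512, …
L₀ := lclm(L_f,L_g); ord L₀ ≤ 2+1.
Differentiate: ansatz ord ≤ ord L₀ ⇒ L.
L = (-124 - 128·x - 64·x^2) + (-152 - 408·x - 384·x^2 - 128·x^3)·Dx + (-31 - 32·x - 16·x^2)·Dx^2 + (-38 - 102·x - 96·x^2 - 32·x^3)·Dx^3  (order 3).
h: a_k = 1, -25/2, 3/8, 123/16, 35/128, -2363/1280, 231/1024, …
ICs: h(0) = 1, h′(0) = -25/2, h′′(0) = 3/4.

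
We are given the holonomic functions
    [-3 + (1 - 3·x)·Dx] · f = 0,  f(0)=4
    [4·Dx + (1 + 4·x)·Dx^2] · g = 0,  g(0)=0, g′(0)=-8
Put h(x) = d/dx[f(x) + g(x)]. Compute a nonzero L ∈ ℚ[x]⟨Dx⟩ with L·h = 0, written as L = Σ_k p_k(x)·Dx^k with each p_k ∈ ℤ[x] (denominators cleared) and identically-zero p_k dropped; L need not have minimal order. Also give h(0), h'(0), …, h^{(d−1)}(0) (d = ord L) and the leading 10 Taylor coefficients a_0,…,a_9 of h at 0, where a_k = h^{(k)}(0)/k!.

f: a_k = 4, 12, 36, 108, 324, 972, 2916, 8748, 26244, 78732, …
g: a_k = 0, -8, 16, -128/3, 128, -2048/5, 4096/3, -32768/7, 16384, -524288/9, …
f+g: L₀ = lclm(L_f,L_g), ord ≤ 1+2.
Differentiate: ansatz ord ≤ ord L₀ ⇒ L.
L = (204 + 144·x) + (11 + 312·x + 288·x^2)·Dx + (-5 - 11·x + 54·x^2 + 72·x^3)·Dx^2  (order 2).
h: a_k = 4, 104, 196, 1808, 2812, 25688, 28468, 341024, 184300, 4459112, …
ICs: h(0) = 4, h′(0) = 104.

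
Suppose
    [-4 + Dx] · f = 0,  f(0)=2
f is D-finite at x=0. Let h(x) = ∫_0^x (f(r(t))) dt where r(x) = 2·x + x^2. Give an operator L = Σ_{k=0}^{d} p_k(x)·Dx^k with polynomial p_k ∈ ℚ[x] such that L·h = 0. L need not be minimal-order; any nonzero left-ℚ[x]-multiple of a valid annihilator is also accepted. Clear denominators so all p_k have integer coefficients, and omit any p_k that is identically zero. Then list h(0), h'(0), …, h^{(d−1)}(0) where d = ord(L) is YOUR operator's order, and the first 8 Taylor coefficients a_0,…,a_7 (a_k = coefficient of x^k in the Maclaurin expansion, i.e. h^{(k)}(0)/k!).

f: a_k = 2, 8, 16, 64/3, 64/3, 256/15, 512/45, 2048/315, …
Change of var in L_f (x↦r) gives L₀.
Integrate: L := L₀·Dx.
L = (-8 - 8·x)·Dx + Dx^2  (order 2).
h: a_k = 0, 2, 8, 24, 176/3, 368/3, 3392/15, 118208/315, …
ICs: h(0) = 0, h′(0) = 2.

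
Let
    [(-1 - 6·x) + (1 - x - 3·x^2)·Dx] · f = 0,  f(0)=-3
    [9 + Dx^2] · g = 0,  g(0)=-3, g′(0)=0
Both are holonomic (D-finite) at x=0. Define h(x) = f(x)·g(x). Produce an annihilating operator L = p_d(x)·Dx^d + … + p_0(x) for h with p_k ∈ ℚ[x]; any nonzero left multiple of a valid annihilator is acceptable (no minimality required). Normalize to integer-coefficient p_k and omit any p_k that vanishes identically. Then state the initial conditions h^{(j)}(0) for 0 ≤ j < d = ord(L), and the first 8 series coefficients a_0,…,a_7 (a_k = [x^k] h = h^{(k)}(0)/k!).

L = (-3 + 9·x + 27·x^2) + (2 + 12·x)·Dx + (-1 + x + 3·x^2)·Dx^2  (order 2).
h: a_k = 9, 9, -9/2, 45/2, 315/8, 855/8, 17271/80, 42921/80, …
ICs: h(0) = 9, h′(0) = 9.

f: a_k = -3, -3, -12, -21, -57, -120, -291, -651, …
g: a_k = -3, 0, 27/2, 0, -81/8, 0, 243/80, 0, …
f·g: L₀ = L_f ⊗_s L_g, ord ≤ 1·2.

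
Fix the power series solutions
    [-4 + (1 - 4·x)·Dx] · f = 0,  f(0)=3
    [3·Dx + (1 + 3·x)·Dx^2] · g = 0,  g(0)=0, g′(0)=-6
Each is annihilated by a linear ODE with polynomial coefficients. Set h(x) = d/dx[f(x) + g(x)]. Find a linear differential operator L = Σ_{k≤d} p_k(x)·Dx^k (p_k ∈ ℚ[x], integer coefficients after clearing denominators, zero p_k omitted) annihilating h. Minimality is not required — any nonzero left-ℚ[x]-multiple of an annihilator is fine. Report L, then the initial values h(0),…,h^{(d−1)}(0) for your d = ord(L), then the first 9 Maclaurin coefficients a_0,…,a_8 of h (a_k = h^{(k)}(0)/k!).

L = (432 + 288·x) + (78 + 720·x + 576·x^2)·Dx + (-11 - x + 144·x^2 + 144·x^3)·Dx^2  (order 2).
h: a_k = 6, 114, 522, 3234, 14874, 75186, 339690, 1585986, 7038522, …
ICs: h(0) = 6, h′(0) = 114.

f: a_k = 3, 12, 48, 192, 768, 3072, 12288, 49152, 196608, …
g: a_k = 0, -6, 9, -18, 81/2, -486/5, 243, -4374/7, 6561/4, …
f+g: L₀ = lclm(L_f,L_g), ord ≤ 1+2.
Differentiate: ansatz ord ≤ ord L₀ ⇒ L.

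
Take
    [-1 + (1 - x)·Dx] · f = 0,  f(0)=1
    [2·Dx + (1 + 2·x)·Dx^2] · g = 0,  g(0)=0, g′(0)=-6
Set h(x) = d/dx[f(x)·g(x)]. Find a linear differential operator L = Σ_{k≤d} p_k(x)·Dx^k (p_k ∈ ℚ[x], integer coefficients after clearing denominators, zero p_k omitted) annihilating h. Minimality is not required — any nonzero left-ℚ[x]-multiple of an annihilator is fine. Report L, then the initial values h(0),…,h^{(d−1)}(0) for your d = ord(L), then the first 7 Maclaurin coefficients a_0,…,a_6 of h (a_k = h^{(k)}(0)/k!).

f: a_k = 1, 1, 1, 1, 1, 1, 1, …
g: a_k = 0, -6, 6, -8, 12, -96/5, 32, …
L₀ := L_f ⊗_s L_g (sym. prod.), ord ≤ 2.
h₀' ⇒ L via d/dx closure of L₀.
L = 8 + (-1 + 10·x)·Dx + (-1 - x + 2·x^2)·Dx^2  (order 2).
h: a_k = -6, 0, -24, 16, -76, 504/5, -1332/5, …
ICs: h(0) = -6, h′(0) = 0.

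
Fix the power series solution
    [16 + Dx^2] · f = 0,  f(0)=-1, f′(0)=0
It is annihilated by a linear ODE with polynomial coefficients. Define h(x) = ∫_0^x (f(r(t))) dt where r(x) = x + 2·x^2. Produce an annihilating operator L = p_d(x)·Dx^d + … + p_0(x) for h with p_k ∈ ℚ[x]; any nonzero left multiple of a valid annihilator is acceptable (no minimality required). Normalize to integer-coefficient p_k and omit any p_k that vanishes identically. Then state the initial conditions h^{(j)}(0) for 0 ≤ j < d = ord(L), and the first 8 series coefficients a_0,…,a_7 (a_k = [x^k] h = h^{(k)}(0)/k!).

f: a_k = -1, 0, 8, 0, -32/3, 0, 256/45, 0, …
Change of var in L_f (x↦r) gives L₀.
h=∫h₀ ⇒ L = L₀·Dx.
L = (16 + 192·x + 768·x^2 + 1024·x^3)·Dx - 4·Dx^2 + (1 + 4·x)·Dx^3  (order 3).
h: a_k = 0, -1, 0, 8/3, 8, 64/15, -128/9, -11264/315, …
ICs: h(0) = 0, h′(0) = -1, h′′(0) = 0.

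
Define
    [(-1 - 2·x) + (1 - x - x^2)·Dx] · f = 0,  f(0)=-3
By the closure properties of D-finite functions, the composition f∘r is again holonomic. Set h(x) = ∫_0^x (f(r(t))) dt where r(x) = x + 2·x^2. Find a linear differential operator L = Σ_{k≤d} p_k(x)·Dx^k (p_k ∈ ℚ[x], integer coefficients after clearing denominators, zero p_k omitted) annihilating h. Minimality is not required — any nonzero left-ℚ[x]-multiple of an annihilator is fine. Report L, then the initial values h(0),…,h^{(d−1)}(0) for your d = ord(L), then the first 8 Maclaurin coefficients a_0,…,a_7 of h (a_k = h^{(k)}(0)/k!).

f: a_k = -3, -3, -6, -9, -15, -24, -39, -63, …
h₀=f(r): pull back L_f along r ⇒ L₀.
Integrate: L := L₀·Dx.
L = (1 + 6·x + 12·x^2 + 16·x^3)·Dx + (-1 + x + 3·x^2 + 4·x^3 + 4·x^4)·Dx^2  (order 2).
h: a_k = 0, -3, -3/2, -4, -33/4, -93/5, -42, -711/7, …
ICs: h(0) = 0, h′(0) = -3.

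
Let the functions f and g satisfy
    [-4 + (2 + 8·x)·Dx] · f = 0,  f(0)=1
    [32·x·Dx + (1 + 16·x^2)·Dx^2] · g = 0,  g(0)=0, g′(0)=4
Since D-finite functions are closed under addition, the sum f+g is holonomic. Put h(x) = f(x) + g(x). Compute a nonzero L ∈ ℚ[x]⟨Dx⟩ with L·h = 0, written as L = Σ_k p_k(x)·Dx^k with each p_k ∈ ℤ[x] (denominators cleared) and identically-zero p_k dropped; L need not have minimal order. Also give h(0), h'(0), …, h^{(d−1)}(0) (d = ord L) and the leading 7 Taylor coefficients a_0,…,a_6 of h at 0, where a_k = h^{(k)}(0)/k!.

f: a_k = 1, 2, -2, 4, -10, 28, -84, …
g: a_k = 0, 4, 0, -64/3, 0, 1024/5, 0, …
f+g: L₀ = lclm(L_f,L_g), ord ≤ 1+2.
L = (-32 - 320·x + 1536·x^2 + 3072·x^3)·Dx + (-22 - 128·x + 320·x^2 + 6144·x^3 + 10752·x^4)·Dx^2 + (-1 + 12·x + 96·x^2 + 384·x^3 + 1792·x^4 + 3072·x^5)·Dx^3  (order 3).
h: a_k = 1, 6, -2, -52/3, -10, 1164/5, -84, …
ICs: h(0) = 1, h′(0) = 6, h′′(0) = -4.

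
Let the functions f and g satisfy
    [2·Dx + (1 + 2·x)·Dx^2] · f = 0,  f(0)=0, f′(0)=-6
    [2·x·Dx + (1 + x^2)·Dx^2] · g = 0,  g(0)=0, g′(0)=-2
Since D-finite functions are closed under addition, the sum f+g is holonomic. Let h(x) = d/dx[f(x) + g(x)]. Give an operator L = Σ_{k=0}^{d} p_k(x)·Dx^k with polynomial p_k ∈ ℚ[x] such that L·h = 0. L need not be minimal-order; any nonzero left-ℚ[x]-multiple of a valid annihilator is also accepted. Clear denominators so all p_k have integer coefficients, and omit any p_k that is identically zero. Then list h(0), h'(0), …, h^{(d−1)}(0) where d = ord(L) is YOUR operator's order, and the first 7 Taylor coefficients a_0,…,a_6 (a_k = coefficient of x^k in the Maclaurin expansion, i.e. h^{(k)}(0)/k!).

f: a_k = 0, -6, 6, -8, 12, -96/5, 32, …
g: a_k = 0, -2, 0, 2/3, 0, -2/5, 0, …
f+g: L₀ = lclm(L_f,L_g), ord ≤ 2+2.
h₀' ⇒ L via d/dx closure of L₀.
L = (-2 - 12·x + 6·x^2 + 4·x^3) + (-5 - 4·x - 9·x^2 + 12·x^3 + 8·x^4)·Dx + (-1 - x + 2·x^2 + x^3 + 3·x^4 + 2·x^5)·Dx^2  (order 2).
h: a_k = -8, 12, -22, 48, -98, 192, -382, …
ICs: h(0) = -8, h′(0) = 12.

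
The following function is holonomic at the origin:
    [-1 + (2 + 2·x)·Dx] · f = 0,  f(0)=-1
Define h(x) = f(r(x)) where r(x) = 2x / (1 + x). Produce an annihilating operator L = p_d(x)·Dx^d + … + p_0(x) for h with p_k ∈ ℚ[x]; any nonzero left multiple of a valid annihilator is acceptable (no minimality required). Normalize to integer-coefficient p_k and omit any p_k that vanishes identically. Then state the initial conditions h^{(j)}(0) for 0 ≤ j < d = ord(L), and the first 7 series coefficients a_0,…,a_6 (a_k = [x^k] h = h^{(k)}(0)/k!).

L = -1 + (1 + 4·x + 3·x^2)·Dx  (order 1).
h: a_k = -1, -1, 3/2, -5/2, 37/8, -75/8, 327/16, …
ICs: h(0) = -1.

f: a_k = -1, -1/2, 1/8, -1/16, 5/128, -7/256, 21/1024, …
L₀ from L_f via x↦r, Dx↦r'^{-1}Dx.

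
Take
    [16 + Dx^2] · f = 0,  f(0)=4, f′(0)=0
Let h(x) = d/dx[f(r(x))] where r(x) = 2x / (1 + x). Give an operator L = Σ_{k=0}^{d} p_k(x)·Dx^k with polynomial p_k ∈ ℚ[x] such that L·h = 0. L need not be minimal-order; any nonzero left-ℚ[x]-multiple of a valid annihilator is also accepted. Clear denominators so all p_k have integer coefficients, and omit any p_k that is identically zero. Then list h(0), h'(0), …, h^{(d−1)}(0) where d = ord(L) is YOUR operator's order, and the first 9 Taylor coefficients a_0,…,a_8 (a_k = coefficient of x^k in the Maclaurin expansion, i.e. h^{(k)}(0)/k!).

f: a_k = 4, 0, -32, 0, 128/3, 0, -1024/45, 0, 2048/315, …
L₀ from L_f via x↦r, Dx↦r'^{-1}Dx.
Derive L from L₀ (diff closure).
L = (70 + 12·x + 6·x^2) + (6 + 18·x + 18·x^2 + 6·x^3)·Dx + (1 + 4·x + 6·x^2 + 4·x^3 + x^4)·Dx^2  (order 2).
h: a_k = 0, -256, 768, 3584/3, -33280/3, 425728/15, -145152/5, -14922752/315, 9776128/35, …
ICs: h(0) = 0, h′(0) = -256.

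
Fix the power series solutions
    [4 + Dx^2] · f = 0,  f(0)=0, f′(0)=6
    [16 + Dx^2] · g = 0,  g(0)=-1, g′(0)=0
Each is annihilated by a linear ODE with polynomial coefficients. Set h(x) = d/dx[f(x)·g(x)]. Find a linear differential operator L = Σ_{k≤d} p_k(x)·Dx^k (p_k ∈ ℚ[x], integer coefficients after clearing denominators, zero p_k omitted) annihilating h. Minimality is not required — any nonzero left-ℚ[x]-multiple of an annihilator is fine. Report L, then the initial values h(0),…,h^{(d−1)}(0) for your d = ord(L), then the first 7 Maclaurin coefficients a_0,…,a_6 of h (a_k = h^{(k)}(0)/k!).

L = 144 + 40·Dx^2 + Dx^4  (order 4).
h: a_k = -6, 0, 156, 0, -484, 0, 8744/15, …
ICs: h(0) = -6, h′(0) = 0, h′′(0) = 312, h′′′(0) = 0.

f: a_k = 0, 6, 0, -4, 0, 4/5, 0, …
g: a_k = -1, 0, 8, 0, -32/3, 0, 256/45, …
Product ⇒ symmetric product L₀, ord ≤ 4.
Derive L from L₀ (diff closure).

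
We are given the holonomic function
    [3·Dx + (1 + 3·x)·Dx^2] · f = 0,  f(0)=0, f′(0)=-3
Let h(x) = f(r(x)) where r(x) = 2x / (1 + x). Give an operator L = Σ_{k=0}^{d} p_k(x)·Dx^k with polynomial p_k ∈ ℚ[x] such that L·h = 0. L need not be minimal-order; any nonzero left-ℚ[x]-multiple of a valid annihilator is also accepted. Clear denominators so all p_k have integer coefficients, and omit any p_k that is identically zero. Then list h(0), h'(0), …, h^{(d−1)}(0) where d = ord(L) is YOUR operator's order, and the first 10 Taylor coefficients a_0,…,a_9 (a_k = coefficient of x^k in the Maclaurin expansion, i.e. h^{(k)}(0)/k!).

f: a_k = 0, -3, 9/2, -9, 81/4, -243/5, 243/2, -2187/7, 6561/8, -2187, …
f∘r: x↦r, Dx↦Dx/r' in L_f ⇒ L₀.
L = (8 + 14·x)·Dx + (1 + 8·x + 7·x^2)·Dx^2  (order 2).
h: a_k = 0, -6, 24, -114, 600, -16806/5, 19608, -823542/7, 720600, -4483734, …
ICs: h(0) = 0, h′(0) = -6.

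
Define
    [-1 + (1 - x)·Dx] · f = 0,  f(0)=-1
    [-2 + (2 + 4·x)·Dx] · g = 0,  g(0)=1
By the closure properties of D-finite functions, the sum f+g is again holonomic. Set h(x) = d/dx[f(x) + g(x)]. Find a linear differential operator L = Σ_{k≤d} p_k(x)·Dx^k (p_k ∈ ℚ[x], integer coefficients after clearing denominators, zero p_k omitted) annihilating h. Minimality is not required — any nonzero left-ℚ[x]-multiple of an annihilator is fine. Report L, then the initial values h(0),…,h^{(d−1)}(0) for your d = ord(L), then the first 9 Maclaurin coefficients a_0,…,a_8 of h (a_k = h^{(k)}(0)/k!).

L = (-4 - 2·x) + (-1 - 10·x - 7·x^2)·Dx + (1 + 2·x - x^2 - 2·x^3)·Dx^2  (order 2).
h: a_k = 0, -3, -3/2, -13/2, -5/8, -111/8, 119/16, -557/16, 5283/128, …
ICs: h(0) = 0, h′(0) = -3.

f: a_k = -1, -1, -1, -1, -1, -1, -1, -1, -1, …
g: a_k = 1, 1, -1/2, 1/2, -5/8, 7/8, -21/16, 33/16, -429/128, …
Weyl lclm of L_f,L_g ⇒ L₀ (ord ≤ 2).
h=h₀': d/dx-closure on L₀ ⇒ L.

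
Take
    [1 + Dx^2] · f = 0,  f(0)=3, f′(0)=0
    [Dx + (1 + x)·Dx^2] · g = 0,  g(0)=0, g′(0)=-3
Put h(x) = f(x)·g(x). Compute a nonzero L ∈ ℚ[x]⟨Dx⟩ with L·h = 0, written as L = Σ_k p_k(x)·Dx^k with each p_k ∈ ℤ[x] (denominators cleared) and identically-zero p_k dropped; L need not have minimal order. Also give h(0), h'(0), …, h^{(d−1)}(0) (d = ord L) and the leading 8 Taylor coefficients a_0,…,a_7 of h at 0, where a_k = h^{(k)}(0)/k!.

L = (-3 + 6·x + 19·x^2 + 16·x^3 + 4·x^4) + (4 + 20·x + 24·x^2 + 8·x^3)·Dx + (20·x + 42·x^2 + 32·x^3 + 8·x^4)·Dx^2 + (4 + 20·x + 24·x^2 + 8·x^3)·Dx^3 + (3 + 14·x + 23·x^2 + 16·x^3 + 4·x^4)·Dx^4  (order 4).
h: a_k = 0, -9, 9/2, 3/2, 0, -27/40, 9/16, -279/560, …
ICs: h(0) = 0, h′(0) = -9, h′′(0) = 9, h′′′(0) = 9.

f: a_k = 3, 0, -3/2, 0, 1/8, 0, -1/240, 0, …
g: a_k = 0, -3, 3/2, -1, 3/4, -3/5, 1/2, -3/7, …
f·g: L₀ = L_f ⊗_s L_g, ord ≤ 2·2.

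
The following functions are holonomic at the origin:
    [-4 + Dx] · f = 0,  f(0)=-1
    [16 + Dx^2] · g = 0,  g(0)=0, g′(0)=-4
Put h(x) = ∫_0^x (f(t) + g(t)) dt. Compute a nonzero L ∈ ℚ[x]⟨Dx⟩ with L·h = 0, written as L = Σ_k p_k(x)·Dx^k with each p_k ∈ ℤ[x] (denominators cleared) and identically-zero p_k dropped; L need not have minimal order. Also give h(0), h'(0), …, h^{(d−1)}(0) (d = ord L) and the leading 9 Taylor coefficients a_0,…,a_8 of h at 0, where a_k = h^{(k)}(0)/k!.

L = -64·Dx + 16·Dx^2 - 4·Dx^3 + Dx^4  (order 4).
h: a_k = 0, -1, -4, -8/3, 0, -32/15, -128/45, -256/315, 0, …
ICs: h(0) = 0, h′(0) = -1, h′′(0) = -8, h′′′(0) = -16.

f: a_k = -1, -4, -8, -32/3, -32/3, -128/15, -256/45, -1024/315, -512/315, …
g: a_k = 0, -4, 0, 32/3, 0, -128/15, 0, 1024/315, 0, …
Weyl lclm of L_f,L_g ⇒ L₀ (ord ≤ 3).
∫: right-multiply L₀ by Dx.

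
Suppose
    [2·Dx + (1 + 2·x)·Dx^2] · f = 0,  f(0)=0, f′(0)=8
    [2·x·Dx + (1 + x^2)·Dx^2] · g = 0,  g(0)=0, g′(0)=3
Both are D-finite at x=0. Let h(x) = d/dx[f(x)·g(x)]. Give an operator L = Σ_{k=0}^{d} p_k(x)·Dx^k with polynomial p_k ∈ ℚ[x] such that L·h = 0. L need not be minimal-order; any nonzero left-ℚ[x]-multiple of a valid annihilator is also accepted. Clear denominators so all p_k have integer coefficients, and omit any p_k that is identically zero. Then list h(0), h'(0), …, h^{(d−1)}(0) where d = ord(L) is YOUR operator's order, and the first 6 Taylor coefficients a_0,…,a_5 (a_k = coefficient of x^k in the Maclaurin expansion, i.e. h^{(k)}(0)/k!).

f: a_k = 0, 8, -8, 32/3, -16, 128/5, …
g: a_k = 0, 3, 0, -1, 0, 3/5, …
L₀ := L_f ⊗_s L_g (sym. prod.), ord ≤ 4.
h₀' ⇒ L via d/dx closure of L₀.
L = (24 + 80·x + 88·x^2 + 240·x^3 + 240·x^4 + 208·x^5 + 16·x^7) + (12 + 80·x + 332·x^2 + 608·x^3 + 880·x^4 + 744·x^5 + 560·x^6 + 24·x^7 + 56·x^8)·Dx + (12 + 52·x + 168·x^2 + 372·x^3 + 516·x^4 + 564·x^5 + 384·x^6 + 276·x^7 + 24·x^8 + 32·x^9)·Dx^2 + (2 + 12·x + 34·x^2 + 64·x^3 + 87·x^4 + 96·x^5 + 84·x^6 + 48·x^7 + 33·x^8 + 4·x^9 + 4·x^10)·Dx^3  (order 3).
h: a_k = 0, 48, -72, 96, -200, 2128/5, …
ICs: h(0) = 0, h′(0) = 48, h′′(0) = -144.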